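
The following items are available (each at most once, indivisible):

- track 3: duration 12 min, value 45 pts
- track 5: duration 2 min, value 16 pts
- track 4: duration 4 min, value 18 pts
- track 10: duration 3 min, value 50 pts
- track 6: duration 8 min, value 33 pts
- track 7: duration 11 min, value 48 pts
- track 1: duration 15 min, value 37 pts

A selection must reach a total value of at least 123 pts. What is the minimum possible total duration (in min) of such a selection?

Subsets with value ≥ 123, sorted by total duration:
- track 5+track 4+track 10+track 7: duration 20, value 132
- track 3+track 5+track 4+track 10: duration 21, value 129
- track 10+track 6+track 7: duration 22, value 131
- track 3+track 10+track 6: duration 23, value 128
Minimum duration: 20 min.

20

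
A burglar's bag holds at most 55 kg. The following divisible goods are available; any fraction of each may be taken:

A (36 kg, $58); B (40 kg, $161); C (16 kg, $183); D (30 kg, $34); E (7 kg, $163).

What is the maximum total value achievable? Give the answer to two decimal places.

474.80

Take in order of value per unit:
- E (163/7 per unit): all 7 → value 163, running total 163.00
- C (183/16 per unit): all 16 → value 183, running total 346.00
- B (161/40 per unit): 32 of 40 → value 32×161/40 = 128.8000, running total 474.80
Total 474.80.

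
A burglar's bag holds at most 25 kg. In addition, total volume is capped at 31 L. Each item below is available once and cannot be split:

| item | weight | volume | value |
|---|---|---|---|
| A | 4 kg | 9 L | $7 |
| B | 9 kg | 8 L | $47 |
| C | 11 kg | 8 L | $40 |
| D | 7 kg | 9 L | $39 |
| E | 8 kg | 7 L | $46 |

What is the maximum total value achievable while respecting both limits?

$132

Feasible sets respecting both limits:
- B+D+E: weight 24, volume 24, value 132
- A+B+E: weight 21, volume 24, value 100
- A+B+C: weight 24, volume 25, value 94
Best: $132.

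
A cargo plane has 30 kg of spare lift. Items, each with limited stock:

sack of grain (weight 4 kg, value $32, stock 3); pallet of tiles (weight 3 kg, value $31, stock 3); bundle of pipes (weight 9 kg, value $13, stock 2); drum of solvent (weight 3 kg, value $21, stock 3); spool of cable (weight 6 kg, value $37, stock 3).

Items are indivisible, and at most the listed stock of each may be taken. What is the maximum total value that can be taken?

$252

Best selections within weight 30 and stock limits:
- 3×sack of grain + 3×pallet of tiles + 3×drum of solvent: weight 30, value 252
- 3×sack of grain + 3×pallet of tiles + 1×drum of solvent + 1×spool of cable: weight 30, value 247
Best: $252.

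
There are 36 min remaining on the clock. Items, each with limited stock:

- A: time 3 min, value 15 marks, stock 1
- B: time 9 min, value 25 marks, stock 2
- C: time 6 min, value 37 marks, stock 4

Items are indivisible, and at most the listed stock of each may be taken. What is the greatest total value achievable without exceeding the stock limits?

Best selections within time 36 and stock limits:
- 1×A + 1×B + 4×C: time 36, value 188
- 1×B + 4×C: time 33, value 173
- 1×A + 4×C: time 27, value 163
Best: 188 marks.

188 marks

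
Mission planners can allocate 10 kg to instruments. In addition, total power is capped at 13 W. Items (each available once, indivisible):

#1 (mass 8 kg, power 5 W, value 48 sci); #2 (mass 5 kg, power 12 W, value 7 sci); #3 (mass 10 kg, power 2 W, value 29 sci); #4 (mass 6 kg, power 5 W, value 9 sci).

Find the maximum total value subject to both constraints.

48 sci

Feasible sets respecting both limits:
- #1: mass 8, power 5, value 48
- #3: mass 10, power 2, value 29
- #4: mass 6, power 5, value 9
- #2: mass 5, power 12, value 7
Best: 48 sci.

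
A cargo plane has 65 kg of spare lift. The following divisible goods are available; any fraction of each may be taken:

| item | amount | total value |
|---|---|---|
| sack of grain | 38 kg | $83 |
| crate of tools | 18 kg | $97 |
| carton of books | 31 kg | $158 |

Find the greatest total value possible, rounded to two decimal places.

289.95

Take in order of value per unit:
- crate of tools (97/18 per unit): all 18 → value 97, running total 97.00
- carton of books (158/31 per unit): all 31 → value 158, running total 255.00
- sack of grain (83/38 per unit): 16 of 38 → value 16×83/38 = 34.9474, running total 289.95
Total 289.95.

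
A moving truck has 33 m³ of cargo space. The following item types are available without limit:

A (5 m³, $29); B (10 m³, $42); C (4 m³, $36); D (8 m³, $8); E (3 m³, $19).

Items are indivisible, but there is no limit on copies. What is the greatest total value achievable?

Best value-per-unit is C at 36/4, and filling with it alone uses volume 8×4=32. No mix of the others beats 8×36 = 288.

$288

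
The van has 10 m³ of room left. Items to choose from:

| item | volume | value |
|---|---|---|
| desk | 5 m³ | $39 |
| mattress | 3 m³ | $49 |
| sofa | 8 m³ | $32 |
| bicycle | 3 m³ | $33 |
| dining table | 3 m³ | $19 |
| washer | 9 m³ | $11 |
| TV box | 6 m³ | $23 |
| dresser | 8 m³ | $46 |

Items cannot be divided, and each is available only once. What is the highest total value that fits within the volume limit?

This is a 0/1 knapsack; check combinations near the capacity.
- mattress+bicycle+dining table: volume 3+3+3=9, value 49+33+19=101
- desk+mattress: volume 5+3=8, value 39+49=88
- mattress+bicycle: volume 3+3=6, value 49+33=82
- desk+bicycle: volume 5+3=8, value 39+33=72
Best: $101.

$101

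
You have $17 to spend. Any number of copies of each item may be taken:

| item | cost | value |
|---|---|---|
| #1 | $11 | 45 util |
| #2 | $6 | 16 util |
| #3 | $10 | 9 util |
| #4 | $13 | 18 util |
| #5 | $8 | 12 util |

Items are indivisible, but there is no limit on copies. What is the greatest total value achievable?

61 util

Best value-per-unit is #1 at 45/11; filling with it alone gives 1×45 = 45.
Optimal mix: 1×#1 + 1×#2 → cost 17, value 61.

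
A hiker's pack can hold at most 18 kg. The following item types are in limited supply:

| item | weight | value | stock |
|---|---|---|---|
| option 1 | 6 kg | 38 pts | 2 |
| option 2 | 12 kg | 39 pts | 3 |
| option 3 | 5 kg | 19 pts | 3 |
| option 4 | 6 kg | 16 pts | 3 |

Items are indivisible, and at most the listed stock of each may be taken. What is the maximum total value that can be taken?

95 pts

Top feasible selections:
- 2×option 1 + 1×option 3: weight 17, value 95
- 2×option 1 + 1×option 4: weight 18, value 92
Best: 95 pts.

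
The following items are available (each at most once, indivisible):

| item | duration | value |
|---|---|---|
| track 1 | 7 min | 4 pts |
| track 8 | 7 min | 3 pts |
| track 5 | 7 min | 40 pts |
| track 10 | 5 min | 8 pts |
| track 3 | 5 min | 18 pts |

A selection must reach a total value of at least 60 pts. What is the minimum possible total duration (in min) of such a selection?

Subsets with value ≥ 60, sorted by total duration:
- track 5+track 10+track 3: duration 17, value 66
- track 1+track 5+track 3: duration 19, value 62
- track 8+track 5+track 3: duration 19, value 61
- track 1+track 5+track 10+track 3: duration 24, value 70
Minimum duration: 17 min.

17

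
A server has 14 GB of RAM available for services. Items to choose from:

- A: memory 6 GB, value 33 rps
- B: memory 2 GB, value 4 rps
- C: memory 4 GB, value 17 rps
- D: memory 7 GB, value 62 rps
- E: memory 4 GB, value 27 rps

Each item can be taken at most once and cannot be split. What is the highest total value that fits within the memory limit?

Check high-value combinations within 14 GB:
- A+D: memory 6+7=13, value 33+62=95
- B+D+E: memory 2+7+4=13, value 4+62+27=93
- D+E: memory 7+4=11, value 62+27=89
- B+C+D: memory 2+4+7=13, value 4+17+62=83
Best: 95 rps.

95 rps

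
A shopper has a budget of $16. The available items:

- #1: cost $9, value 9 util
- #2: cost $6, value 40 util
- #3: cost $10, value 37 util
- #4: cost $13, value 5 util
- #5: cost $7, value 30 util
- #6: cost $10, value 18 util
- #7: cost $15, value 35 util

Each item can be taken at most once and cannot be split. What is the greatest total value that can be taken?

77 util

Check high-value combinations within $16:
- #2+#3: cost 6+10=16, value 40+37=77
- #2+#5: cost 6+7=13, value 40+30=70
- #2+#6: cost 6+10=16, value 40+18=58
- #1+#2: cost 9+6=15, value 9+40=49
- #2: cost 6, value 40
Best: 77 util.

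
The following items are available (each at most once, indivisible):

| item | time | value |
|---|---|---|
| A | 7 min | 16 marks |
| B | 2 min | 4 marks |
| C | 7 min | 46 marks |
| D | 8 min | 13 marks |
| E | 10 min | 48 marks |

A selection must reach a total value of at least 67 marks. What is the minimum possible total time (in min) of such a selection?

Subsets with value ≥ 67, sorted by total time:
- C+E: time 17, value 94
- B+C+E: time 19, value 98
Minimum time: 17 min.

17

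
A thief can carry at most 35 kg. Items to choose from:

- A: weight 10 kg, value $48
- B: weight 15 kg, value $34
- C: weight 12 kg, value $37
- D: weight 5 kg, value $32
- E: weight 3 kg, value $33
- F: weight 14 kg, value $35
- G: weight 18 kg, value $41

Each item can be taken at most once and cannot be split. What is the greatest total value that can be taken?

$150

Check high-value combinations within 35 kg:
- A+C+D+E: weight 10+12+5+3=30, value 48+37+32+33=150
- A+D+E+F: weight 10+5+3+14=32, value 48+32+33+35=148
- A+B+D+E: weight 10+15+5+3=33, value 48+34+32+33=147
- C+D+E+F: weight 12+5+3+14=34, value 37+32+33+35=137
Best: $150.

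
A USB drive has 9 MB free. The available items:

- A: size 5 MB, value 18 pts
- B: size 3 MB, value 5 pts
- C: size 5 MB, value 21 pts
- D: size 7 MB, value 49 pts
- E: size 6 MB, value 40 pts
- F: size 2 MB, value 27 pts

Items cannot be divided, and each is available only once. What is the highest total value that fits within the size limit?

76 pts

Check high-value combinations within 9 MB:
- D+F: size 7+2=9, value 49+27=76
- E+F: size 6+2=8, value 40+27=67
- D: size 7, value 49
Best: 76 pts.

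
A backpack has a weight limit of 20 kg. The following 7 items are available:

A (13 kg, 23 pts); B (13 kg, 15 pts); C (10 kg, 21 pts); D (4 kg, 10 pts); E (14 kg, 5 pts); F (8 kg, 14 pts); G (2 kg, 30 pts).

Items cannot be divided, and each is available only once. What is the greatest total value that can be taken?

65 pts

Check high-value combinations within 20 kg:
- C+F+G: weight 10+8+2=20, value 21+14+30=65
- A+D+G: weight 13+4+2=19, value 23+10+30=63
- C+D+G: weight 10+4+2=16, value 21+10+30=61
- B+D+G: weight 13+4+2=19, value 15+10+30=55
- D+F+G: weight 4+8+2=14, value 10+14+30=54
Best: 65 pts.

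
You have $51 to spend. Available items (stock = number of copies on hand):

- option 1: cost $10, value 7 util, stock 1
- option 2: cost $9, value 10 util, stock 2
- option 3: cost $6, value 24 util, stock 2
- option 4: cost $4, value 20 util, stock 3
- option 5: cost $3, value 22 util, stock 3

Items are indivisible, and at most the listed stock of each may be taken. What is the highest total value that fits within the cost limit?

Best selections within cost 51 and stock limits:
- 2×option 2 + 2×option 3 + 3×option 4 + 3×option 5: cost 51, value 194
- 1×option 2 + 2×option 3 + 3×option 4 + 3×option 5: cost 42, value 184
Best: 194 util.

194 util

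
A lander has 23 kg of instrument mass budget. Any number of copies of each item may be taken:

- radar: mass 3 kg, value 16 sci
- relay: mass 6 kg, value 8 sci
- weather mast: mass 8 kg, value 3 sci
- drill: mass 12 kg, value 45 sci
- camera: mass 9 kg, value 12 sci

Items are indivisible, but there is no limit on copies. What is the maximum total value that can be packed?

Best value-per-unit is radar at 16/3, and filling with it alone uses mass 7×3=21. No mix of the others beats 7×16 = 112.

112 sci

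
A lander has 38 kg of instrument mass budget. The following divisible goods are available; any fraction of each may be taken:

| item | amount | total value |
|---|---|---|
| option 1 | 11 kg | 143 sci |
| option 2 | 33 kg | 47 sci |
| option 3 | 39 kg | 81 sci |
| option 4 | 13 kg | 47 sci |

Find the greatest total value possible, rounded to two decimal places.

Take in order of value per unit:
- option 1 (143/11 per unit): all 11 → value 143, running total 143.00
- option 4 (47/13 per unit): all 13 → value 47, running total 190.00
- option 3 (81/39 per unit): 14 of 39 → value 14×81/39 = 29.0769, running total 219.08
Total 219.08.

219.08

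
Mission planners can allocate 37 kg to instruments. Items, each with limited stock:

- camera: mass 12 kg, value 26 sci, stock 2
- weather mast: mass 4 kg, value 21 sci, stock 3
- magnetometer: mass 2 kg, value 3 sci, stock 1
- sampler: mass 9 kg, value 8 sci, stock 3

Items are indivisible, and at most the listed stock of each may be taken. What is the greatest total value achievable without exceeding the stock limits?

Top feasible selections:
- 2×camera + 3×weather mast: mass 36, value 115
- 1×camera + 3×weather mast + 1×magnetometer + 1×sampler: mass 35, value 100
Best: 115 sci.

115 sci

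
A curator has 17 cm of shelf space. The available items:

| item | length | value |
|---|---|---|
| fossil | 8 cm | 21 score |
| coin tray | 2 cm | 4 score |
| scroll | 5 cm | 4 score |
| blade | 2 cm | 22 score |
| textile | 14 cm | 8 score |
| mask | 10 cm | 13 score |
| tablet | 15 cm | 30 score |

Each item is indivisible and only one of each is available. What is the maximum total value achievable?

52 score

Check high-value combinations within 17 cm:
- blade+tablet: length 2+15=17, value 22+30=52
- fossil+coin tray+scroll+blade: length 8+2+5+2=17, value 21+4+4+22=51
- fossil+coin tray+blade: length 8+2+2=12, value 21+4+22=47
- fossil+scroll+blade: length 8+5+2=15, value 21+4+22=47
- fossil+blade: length 8+2=10, value 21+22=43
Best: 52 score.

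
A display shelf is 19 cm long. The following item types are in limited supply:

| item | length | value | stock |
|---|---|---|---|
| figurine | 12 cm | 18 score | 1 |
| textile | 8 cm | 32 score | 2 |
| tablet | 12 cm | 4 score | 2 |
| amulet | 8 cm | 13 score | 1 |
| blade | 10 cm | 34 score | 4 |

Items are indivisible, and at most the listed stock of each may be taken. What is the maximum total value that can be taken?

Best selections within length 19 and stock limits:
- 1×textile + 1×blade: length 18, value 66
- 2×textile: length 16, value 64
- 1×amulet + 1×blade: length 18, value 47
Best: 66 score.

66 score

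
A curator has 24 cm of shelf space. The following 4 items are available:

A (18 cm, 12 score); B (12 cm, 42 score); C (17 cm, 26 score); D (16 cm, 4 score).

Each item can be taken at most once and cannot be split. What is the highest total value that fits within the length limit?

Check high-value combinations within 24 cm:
- B: length 12, value 42
- C: length 17, value 26
- A: length 18, value 12
- D: length 16, value 4
Best: 42 score.

42 score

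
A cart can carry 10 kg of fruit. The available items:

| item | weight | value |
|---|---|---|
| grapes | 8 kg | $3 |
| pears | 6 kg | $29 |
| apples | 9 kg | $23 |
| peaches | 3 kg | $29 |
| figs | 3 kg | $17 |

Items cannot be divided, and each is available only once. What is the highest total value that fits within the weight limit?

$58

Check high-value combinations within 10 kg:
- pears+peaches: weight 6+3=9, value 29+29=58
- peaches+figs: weight 3+3=6, value 29+17=46
- pears+figs: weight 6+3=9, value 29+17=46
Best: $58.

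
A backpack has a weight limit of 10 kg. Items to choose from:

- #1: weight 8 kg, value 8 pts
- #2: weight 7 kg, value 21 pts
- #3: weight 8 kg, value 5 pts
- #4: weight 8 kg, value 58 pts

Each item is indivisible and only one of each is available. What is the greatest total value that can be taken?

58 pts

This is a 0/1 knapsack; check combinations near the capacity.
- #4: weight 8, value 58
- #2: weight 7, value 21
- #1: weight 8, value 8
- #3: weight 8, value 5
Best: 58 pts.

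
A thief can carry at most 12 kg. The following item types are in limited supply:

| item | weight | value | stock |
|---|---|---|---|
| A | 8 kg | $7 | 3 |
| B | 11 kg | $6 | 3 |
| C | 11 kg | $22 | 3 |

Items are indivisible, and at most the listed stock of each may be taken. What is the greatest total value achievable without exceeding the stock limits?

Best selections within weight 12 and stock limits:
- 1×C: weight 11, value 22
- 1×A: weight 8, value 7
- 1×B: weight 11, value 6
Best: $22.

$22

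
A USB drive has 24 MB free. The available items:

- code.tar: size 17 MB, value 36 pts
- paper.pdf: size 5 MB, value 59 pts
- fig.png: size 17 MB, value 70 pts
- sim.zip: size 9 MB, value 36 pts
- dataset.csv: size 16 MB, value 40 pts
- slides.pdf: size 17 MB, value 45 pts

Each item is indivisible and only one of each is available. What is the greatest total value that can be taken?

129 pts

Check high-value combinations within 24 MB:
- paper.pdf+fig.png: size 5+17=22, value 59+70=129
- paper.pdf+slides.pdf: size 5+17=22, value 59+45=104
- paper.pdf+dataset.csv: size 5+16=21, value 59+40=99
Best: 129 pts.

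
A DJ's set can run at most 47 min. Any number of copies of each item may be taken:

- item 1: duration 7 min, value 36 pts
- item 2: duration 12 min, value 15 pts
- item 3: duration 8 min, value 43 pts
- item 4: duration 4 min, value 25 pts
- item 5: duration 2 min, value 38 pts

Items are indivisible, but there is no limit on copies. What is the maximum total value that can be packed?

Best value-per-unit is item 5 at 38/2, and filling with it alone uses duration 23×2=46. No mix of the others beats 23×38 = 874.

874 pts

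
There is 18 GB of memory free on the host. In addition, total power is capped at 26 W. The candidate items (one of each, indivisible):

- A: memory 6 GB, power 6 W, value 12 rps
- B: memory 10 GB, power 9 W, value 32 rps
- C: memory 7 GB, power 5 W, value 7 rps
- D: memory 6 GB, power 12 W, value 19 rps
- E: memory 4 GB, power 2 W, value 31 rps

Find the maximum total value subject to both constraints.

Feasible sets respecting both limits:
- B+E: memory 14, power 11, value 63
- A+D+E: memory 16, power 20, value 62
- C+D+E: memory 17, power 19, value 57
- B+D: memory 16, power 21, value 51
Best: 63 rps.

63 rps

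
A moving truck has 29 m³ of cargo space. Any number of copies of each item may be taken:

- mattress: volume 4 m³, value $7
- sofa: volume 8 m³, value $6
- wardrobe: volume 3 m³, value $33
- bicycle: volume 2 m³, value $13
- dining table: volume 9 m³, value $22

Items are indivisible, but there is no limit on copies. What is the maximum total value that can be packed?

Best value-per-unit is wardrobe at 33/3; filling with it alone gives 9×33 = 297.
Optimal mix: 9×wardrobe + 1×bicycle → volume 29, value 310.

$310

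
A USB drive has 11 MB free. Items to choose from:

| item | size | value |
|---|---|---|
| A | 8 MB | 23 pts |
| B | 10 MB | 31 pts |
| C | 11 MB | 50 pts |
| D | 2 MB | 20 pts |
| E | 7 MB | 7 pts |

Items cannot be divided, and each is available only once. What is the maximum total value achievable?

50 pts

Check high-value combinations within 11 MB:
- C: size 11, value 50
- A+D: size 8+2=10, value 23+20=43
- B: size 10, value 31
Best: 50 pts.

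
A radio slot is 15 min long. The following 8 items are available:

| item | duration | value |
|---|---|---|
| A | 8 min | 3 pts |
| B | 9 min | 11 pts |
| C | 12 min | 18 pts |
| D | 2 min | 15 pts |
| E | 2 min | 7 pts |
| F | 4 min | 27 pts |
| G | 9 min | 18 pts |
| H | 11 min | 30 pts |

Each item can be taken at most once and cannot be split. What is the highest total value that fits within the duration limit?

Check high-value combinations within 15 min:
- D+F+G: duration 2+4+9=15, value 15+27+18=60
- F+H: duration 4+11=15, value 27+30=57
- B+D+F: duration 9+2+4=15, value 11+15+27=53
- E+F+G: duration 2+4+9=15, value 7+27+18=52
- D+E+H: duration 2+2+11=15, value 15+7+30=52
Best: 60 pts.

60 pts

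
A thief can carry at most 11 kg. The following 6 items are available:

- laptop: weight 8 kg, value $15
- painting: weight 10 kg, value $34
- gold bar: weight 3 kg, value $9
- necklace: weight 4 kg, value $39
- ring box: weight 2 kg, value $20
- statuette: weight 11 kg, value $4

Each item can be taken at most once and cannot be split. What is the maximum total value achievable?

Check high-value combinations within 11 kg:
- gold bar+necklace+ring box: weight 3+4+2=9, value 9+39+20=68
- necklace+ring box: weight 4+2=6, value 39+20=59
- gold bar+necklace: weight 3+4=7, value 9+39=48
- necklace: weight 4, value 39
- laptop+ring box: weight 8+2=10, value 15+20=35
Best: $68.

$68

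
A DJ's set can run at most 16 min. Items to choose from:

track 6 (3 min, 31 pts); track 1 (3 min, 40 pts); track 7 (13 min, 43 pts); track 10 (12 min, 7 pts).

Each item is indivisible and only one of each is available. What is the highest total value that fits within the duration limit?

Check high-value combinations within 16 min:
- track 1+track 7: duration 3+13=16, value 40+43=83
- track 6+track 7: duration 3+13=16, value 31+43=74
- track 6+track 1: duration 3+3=6, value 31+40=71
- track 1+track 10: duration 3+12=15, value 40+7=47
- track 7: duration 13, value 43
Best: 83 pts.

83 pts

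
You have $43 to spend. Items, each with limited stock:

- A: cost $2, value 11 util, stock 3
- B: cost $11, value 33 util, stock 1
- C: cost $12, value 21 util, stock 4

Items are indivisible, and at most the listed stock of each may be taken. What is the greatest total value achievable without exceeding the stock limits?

Best selections within cost 43 and stock limits:
- 3×A + 1×B + 2×C: cost 41, value 108
- 2×A + 1×B + 2×C: cost 39, value 97
Best: 108 util.

108 util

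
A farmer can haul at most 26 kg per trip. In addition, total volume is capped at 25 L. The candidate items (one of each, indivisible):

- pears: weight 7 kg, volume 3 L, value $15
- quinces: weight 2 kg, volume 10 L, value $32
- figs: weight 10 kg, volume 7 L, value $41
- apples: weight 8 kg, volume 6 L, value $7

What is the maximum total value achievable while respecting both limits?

Feasible sets respecting both limits:
- pears+quinces+figs: weight 19, volume 20, value 88
- quinces+figs+apples: weight 20, volume 23, value 80
- quinces+figs: weight 12, volume 17, value 73
Best: $88.

$88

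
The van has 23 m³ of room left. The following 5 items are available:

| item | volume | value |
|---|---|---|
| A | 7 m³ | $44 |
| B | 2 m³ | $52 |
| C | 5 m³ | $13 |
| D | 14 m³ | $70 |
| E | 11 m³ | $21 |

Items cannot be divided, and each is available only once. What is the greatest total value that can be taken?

$166

Check high-value combinations within 23 m³:
- A+B+D: volume 7+2+14=23, value 44+52+70=166
- B+C+D: volume 2+5+14=21, value 52+13+70=135
- B+D: volume 2+14=16, value 52+70=122
- A+B+E: volume 7+2+11=20, value 44+52+21=117
- A+D: volume 7+14=21, value 44+70=114
Best: $166.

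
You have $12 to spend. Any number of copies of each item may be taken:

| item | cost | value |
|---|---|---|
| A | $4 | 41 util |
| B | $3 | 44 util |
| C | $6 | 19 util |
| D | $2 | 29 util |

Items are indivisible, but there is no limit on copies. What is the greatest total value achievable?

176 util

Best value-per-unit is B at 44/3, and filling with it alone uses cost 4×3=12. No mix of the others beats 4×44 = 176.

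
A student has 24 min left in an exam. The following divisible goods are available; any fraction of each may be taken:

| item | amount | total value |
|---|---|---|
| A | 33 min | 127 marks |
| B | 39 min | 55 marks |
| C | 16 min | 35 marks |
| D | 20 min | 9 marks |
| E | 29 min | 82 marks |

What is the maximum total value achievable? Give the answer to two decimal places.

92.36

Take in order of value per unit:
- A (127/33 per unit): 24 of 33 → value 24×127/33 = 92.3636, running total 92.36
Total 92.36.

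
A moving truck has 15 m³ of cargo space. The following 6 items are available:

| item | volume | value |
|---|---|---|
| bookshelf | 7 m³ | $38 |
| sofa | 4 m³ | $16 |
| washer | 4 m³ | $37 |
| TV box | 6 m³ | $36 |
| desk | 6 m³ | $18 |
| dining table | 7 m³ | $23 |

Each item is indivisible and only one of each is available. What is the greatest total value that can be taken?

$91

Check high-value combinations within 15 m³:
- bookshelf+sofa+washer: volume 7+4+4=15, value 38+16+37=91
- sofa+washer+TV box: volume 4+4+6=14, value 16+37+36=89
- sofa+washer+dining table: volume 4+4+7=15, value 16+37+23=76
- bookshelf+washer: volume 7+4=11, value 38+37=75
Best: $91.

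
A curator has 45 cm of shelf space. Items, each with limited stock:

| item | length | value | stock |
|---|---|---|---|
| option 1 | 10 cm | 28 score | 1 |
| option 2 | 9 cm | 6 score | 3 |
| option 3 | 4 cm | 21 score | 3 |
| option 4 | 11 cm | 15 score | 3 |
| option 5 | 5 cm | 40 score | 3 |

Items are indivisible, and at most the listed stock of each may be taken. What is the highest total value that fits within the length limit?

211 score

Top feasible selections:
- 1×option 1 + 3×option 3 + 3×option 5: length 37, value 211
- 1×option 1 + 2×option 3 + 1×option 4 + 3×option 5: length 44, value 205
Best: 211 score.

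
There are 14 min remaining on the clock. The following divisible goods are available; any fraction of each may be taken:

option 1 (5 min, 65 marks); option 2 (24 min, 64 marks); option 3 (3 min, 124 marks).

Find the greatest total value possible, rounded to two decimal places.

Take in order of value per unit:
- option 3 (124/3 per unit): all 3 → value 124, running total 124.00
- option 1 (65/5 per unit): all 5 → value 65, running total 189.00
- option 2 (64/24 per unit): 6 of 24 → value 6×64/24 = 16.0000, running total 205.00
Total 205.00.

205.00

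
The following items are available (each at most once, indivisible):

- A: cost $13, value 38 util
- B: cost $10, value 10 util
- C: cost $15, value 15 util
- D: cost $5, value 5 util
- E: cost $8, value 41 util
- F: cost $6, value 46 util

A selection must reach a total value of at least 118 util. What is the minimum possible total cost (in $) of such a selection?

27

Subsets with value ≥ 118, sorted by total cost:
- A+E+F: cost 27, value 125
- A+D+E+F: cost 32, value 130
- A+B+E+F: cost 37, value 135
Minimum cost: 27 $.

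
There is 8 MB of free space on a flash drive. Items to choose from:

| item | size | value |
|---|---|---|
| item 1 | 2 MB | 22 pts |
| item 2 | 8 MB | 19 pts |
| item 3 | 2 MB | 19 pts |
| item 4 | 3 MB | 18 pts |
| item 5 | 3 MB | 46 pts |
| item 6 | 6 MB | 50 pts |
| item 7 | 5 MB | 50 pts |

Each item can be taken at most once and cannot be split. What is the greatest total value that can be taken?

This is a 0/1 knapsack; check combinations near the capacity.
- item 5+item 7: size 3+5=8, value 46+50=96
- item 1+item 3+item 5: size 2+2+3=7, value 22+19+46=87
- item 1+item 4+item 5: size 2+3+3=8, value 22+18+46=86
- item 3+item 4+item 5: size 2+3+3=8, value 19+18+46=83
Best: 96 pts.

96 pts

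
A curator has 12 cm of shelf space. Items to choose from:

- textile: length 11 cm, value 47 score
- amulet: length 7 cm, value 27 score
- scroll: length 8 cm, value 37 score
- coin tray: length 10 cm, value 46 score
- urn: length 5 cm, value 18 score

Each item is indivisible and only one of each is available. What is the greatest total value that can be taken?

Check high-value combinations within 12 cm:
- textile: length 11, value 47
- coin tray: length 10, value 46
- amulet+urn: length 7+5=12, value 27+18=45
- scroll: length 8, value 37
Best: 47 score.

47 score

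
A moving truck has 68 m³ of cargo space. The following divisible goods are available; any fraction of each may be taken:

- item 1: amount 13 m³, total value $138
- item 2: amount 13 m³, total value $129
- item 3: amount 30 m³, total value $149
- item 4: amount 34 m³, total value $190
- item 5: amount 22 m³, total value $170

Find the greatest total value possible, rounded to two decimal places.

548.76

Take in order of value per unit:
- item 1 (138/13 per unit): all 13 → value 138, running total 138.00
- item 2 (129/13 per unit): all 13 → value 129, running total 267.00
- item 5 (170/22 per unit): all 22 → value 170, running total 437.00
- item 4 (190/34 per unit): 20 of 34 → value 20×190/34 = 111.7647, running total 548.76
Total 548.76.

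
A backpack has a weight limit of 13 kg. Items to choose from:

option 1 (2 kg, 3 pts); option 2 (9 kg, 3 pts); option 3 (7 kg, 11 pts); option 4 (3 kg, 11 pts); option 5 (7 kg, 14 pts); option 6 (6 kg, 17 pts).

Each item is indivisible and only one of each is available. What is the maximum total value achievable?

31 pts

Check high-value combinations within 13 kg:
- option 1+option 4+option 6: weight 2+3+6=11, value 3+11+17=31
- option 5+option 6: weight 7+6=13, value 14+17=31
- option 4+option 6: weight 3+6=9, value 11+17=28
- option 1+option 4+option 5: weight 2+3+7=12, value 3+11+14=28
Best: 31 pts.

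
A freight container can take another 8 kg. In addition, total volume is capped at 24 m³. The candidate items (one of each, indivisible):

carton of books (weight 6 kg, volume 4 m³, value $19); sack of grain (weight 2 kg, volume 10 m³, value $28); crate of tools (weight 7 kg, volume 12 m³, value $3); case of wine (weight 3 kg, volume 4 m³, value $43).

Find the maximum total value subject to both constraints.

Feasible sets respecting both limits:
- sack of grain+case of wine: weight 5, volume 14, value 71
- carton of books+sack of grain: weight 8, volume 14, value 47
- case of wine: weight 3, volume 4, value 43
Best: $71.

$71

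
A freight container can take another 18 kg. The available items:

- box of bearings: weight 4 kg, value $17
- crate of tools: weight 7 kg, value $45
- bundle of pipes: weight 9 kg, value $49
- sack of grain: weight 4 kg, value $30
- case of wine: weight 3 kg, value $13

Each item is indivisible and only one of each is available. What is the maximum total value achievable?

$105

This is a 0/1 knapsack; check combinations near the capacity.
- box of bearings+crate of tools+sack of grain+case of wine: weight 4+7+4+3=18, value 17+45+30+13=105
- box of bearings+bundle of pipes+sack of grain: weight 4+9+4=17, value 17+49+30=96
- crate of tools+bundle of pipes: weight 7+9=16, value 45+49=94
- box of bearings+crate of tools+sack of grain: weight 4+7+4=15, value 17+45+30=92
Best: $105.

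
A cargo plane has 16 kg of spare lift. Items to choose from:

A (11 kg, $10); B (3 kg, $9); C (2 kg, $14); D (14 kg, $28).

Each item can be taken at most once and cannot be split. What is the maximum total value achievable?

This is a 0/1 knapsack; check combinations near the capacity.
- C+D: weight 2+14=16, value 14+28=42
- A+B+C: weight 11+3+2=16, value 10+9+14=33
- D: weight 14, value 28
Best: $42.

$42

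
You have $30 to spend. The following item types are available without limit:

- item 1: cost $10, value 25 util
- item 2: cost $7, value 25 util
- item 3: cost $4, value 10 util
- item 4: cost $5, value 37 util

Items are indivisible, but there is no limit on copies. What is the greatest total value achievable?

Best value-per-unit is item 4 at 37/5, and filling with it alone uses cost 6×5=30. No mix of the others beats 6×37 = 222.

222 util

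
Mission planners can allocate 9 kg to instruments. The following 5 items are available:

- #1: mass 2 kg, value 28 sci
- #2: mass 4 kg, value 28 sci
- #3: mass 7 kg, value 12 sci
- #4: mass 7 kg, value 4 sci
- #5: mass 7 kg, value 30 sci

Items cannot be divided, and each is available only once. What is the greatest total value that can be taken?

58 sci

Check high-value combinations within 9 kg:
- #1+#5: mass 2+7=9, value 28+30=58
- #1+#2: mass 2+4=6, value 28+28=56
- #1+#3: mass 2+7=9, value 28+12=40
Best: 58 sci.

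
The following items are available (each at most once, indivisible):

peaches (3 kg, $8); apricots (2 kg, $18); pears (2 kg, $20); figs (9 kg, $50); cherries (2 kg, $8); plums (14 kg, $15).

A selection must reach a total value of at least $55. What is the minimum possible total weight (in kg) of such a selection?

Subsets with value ≥ 55, sorted by total weight:
- pears+figs: weight 11, value 70
- apricots+figs: weight 11, value 68
- figs+cherries: weight 11, value 58
- peaches+figs: weight 12, value 58
Minimum weight: 11 kg.

11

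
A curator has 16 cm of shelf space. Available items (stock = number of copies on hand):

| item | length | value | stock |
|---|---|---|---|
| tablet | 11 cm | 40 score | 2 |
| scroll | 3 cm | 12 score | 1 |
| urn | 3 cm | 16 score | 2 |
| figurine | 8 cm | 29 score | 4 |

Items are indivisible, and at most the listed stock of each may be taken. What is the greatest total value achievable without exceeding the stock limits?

61 score

Top feasible selections:
- 2×urn + 1×figurine: length 14, value 61
- 2×figurine: length 16, value 58
- 1×scroll + 1×urn + 1×figurine: length 14, value 57
Best: 61 score.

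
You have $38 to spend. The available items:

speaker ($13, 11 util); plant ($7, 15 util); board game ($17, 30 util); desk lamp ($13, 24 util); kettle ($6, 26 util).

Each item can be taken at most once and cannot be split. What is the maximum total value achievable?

Check high-value combinations within $38:
- board game+desk lamp+kettle: cost 17+13+6=36, value 30+24+26=80
- plant+board game+kettle: cost 7+17+6=30, value 15+30+26=71
- plant+board game+desk lamp: cost 7+17+13=37, value 15+30+24=69
Best: 80 util.

80 util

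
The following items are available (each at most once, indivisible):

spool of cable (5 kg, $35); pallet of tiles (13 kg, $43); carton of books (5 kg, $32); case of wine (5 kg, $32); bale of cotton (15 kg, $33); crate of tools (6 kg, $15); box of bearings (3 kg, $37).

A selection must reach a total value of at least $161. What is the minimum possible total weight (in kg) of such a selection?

Subsets with value ≥ 161, sorted by total weight:
- spool of cable+pallet of tiles+carton of books+case of wine+box of bearings: weight 31, value 179
- spool of cable+pallet of tiles+carton of books+crate of tools+box of bearings: weight 32, value 162
- spool of cable+pallet of tiles+case of wine+crate of tools+box of bearings: weight 32, value 162
Minimum weight: 31 kg.

31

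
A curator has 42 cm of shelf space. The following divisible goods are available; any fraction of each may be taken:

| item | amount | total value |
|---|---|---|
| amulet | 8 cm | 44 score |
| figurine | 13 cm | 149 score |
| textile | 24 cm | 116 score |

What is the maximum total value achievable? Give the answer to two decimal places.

294.50

Take in order of value per unit:
- figurine (149/13 per unit): all 13 → value 149, running total 149.00
- amulet (44/8 per unit): all 8 → value 44, running total 193.00
- textile (116/24 per unit): 21 of 24 → value 21×116/24 = 101.5000, running total 294.50
Total 294.50.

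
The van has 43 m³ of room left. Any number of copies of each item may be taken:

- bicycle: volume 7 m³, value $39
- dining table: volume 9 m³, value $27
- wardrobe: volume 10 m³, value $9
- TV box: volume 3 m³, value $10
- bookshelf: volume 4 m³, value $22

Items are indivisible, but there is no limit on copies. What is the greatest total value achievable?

Best value-per-unit is bicycle at 39/7; filling with it alone gives 6×39 = 234.
Optimal mix: 5×bicycle + 2×bookshelf → volume 43, value 239.

$239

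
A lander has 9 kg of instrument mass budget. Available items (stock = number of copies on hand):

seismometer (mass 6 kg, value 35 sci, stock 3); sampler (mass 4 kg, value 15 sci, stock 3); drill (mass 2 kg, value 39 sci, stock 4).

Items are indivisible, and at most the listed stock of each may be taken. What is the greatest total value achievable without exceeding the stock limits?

156 sci

Best selections within mass 9 and stock limits:
- 4×drill: mass 8, value 156
- 3×drill: mass 6, value 117
- 1×sampler + 2×drill: mass 8, value 93
- 2×drill: mass 4, value 78
Best: 156 sci.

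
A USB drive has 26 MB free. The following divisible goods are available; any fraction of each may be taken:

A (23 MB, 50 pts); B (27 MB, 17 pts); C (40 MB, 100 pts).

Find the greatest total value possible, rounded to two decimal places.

Take in order of value per unit:
- C (100/40 per unit): 26 of 40 → value 26×100/40 = 65.0000, running total 65.00
Total 65.00.

65.00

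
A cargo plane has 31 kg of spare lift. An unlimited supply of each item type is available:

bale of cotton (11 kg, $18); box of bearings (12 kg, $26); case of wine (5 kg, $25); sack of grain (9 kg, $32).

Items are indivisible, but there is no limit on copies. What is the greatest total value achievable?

Best value-per-unit is case of wine at 25/5, and filling with it alone uses weight 6×5=30. No mix of the others beats 6×25 = 150.

$150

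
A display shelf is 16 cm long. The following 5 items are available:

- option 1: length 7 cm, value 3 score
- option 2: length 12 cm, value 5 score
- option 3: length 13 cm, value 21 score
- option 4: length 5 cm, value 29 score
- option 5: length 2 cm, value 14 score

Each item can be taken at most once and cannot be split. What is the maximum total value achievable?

46 score

Check high-value combinations within 16 cm:
- option 1+option 4+option 5: length 7+5+2=14, value 3+29+14=46
- option 4+option 5: length 5+2=7, value 29+14=43
- option 3+option 5: length 13+2=15, value 21+14=35
- option 1+option 4: length 7+5=12, value 3+29=32
- option 4: length 5, value 29
Best: 46 score.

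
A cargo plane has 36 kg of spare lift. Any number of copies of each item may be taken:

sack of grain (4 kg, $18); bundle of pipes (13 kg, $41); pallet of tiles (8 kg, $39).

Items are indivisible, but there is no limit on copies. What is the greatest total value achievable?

Best value-per-unit is pallet of tiles at 39/8; filling with it alone gives 4×39 = 156.
Optimal mix: 1×sack of grain + 4×pallet of tiles → weight 36, value 174.

$174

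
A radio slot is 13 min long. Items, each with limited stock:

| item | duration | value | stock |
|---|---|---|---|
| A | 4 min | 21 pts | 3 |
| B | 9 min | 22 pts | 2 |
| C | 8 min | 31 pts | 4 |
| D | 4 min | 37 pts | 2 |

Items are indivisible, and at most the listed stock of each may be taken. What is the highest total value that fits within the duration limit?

95 pts

Best selections within duration 13 and stock limits:
- 1×A + 2×D: duration 12, value 95
- 2×A + 1×D: duration 12, value 79
- 2×D: duration 8, value 74
Best: 95 pts.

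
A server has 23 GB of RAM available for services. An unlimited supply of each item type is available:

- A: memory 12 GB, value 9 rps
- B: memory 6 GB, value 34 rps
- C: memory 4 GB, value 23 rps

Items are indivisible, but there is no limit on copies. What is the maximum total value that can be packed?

126 rps

Best value-per-unit is C at 23/4; filling with it alone gives 5×23 = 115.
Optimal mix: 1×B + 4×C → memory 22, value 126.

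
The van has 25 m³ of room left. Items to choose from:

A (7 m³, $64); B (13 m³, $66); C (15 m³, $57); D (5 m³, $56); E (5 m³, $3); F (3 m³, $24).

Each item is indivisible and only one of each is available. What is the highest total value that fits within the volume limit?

Check high-value combinations within 25 m³:
- A+B+D: volume 7+13+5=25, value 64+66+56=186
- A+B+F: volume 7+13+3=23, value 64+66+24=154
- A+D+E+F: volume 7+5+5+3=20, value 64+56+3+24=147
Best: $186.

$186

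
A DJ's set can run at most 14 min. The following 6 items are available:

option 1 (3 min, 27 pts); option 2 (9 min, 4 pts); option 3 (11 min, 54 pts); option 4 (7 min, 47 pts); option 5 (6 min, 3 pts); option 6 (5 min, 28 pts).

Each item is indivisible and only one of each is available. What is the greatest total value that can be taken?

Check high-value combinations within 14 min:
- option 1+option 3: duration 3+11=14, value 27+54=81
- option 4+option 6: duration 7+5=12, value 47+28=75
- option 1+option 4: duration 3+7=10, value 27+47=74
Best: 81 pts.

81 pts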